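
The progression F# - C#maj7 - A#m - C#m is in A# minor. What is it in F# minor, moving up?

D Amaj7 F#m Am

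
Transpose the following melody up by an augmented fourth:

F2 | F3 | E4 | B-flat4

B2 B3 A#4 E5

F2 to B2
F3 to B3
E4 to A#4
Bb4 to E5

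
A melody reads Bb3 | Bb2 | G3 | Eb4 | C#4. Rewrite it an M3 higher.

D4 D3 B3 G4 E#4

Bb3 → D4
Bb2 → D3
G3 → B3
Eb4 → G4
C#4 → E#4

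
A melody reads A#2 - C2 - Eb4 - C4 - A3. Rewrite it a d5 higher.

A#2 gives E3
C2 gives Gb2
Eb4 gives Bbb4
C4 gives Gb4
A3 gives Eb4

E3 Gb2 Bbb4 Gb4 Eb4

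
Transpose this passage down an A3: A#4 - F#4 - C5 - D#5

F4 Db4 Abb4 Bb4

A#4 -> F4
F#4 -> Db4
C5 -> Abb4
D#5 -> Bb4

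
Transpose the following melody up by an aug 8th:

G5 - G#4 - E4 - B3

G#6 G##5 E#5 B#4

G5 up an augmented octave is G#6.
G#4 up an augmented octave is G##5.
An augmented octave up from E4 gives E#5.
B3 up an augmented octave is B#4.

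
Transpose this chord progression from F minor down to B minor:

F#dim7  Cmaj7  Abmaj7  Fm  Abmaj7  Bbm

B#dim7 F#maj7 Dmaj7 Bm Dmaj7 Em

F minor down to B minor is a diminished fifth; each chord root moves by that interval while the quality stays the same.
F#dim7: root F# down a diminished fifth → B#, giving B#dim7.
Cmaj7: root C down a diminished fifth → F#, giving F#maj7.
Abmaj7: root Ab down a diminished fifth → D, giving Dmaj7.
Fm: root F down a diminished fifth → B, giving Bm.
Abmaj7: root Ab down a diminished fifth → D, giving Dmaj7.
Bbm: root Bb down a diminished fifth → E, giving Em.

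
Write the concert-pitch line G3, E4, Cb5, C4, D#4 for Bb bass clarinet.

Written C4 sounds as Bb2 on the Bb bass clarinet, so concert pitches are written a major ninth up.
G3 becomes A4
E4 becomes F#5
Cb5 becomes Db6
C4 becomes D5
D#4 becomes E#5

A4 F#5 Db6 D5 E#5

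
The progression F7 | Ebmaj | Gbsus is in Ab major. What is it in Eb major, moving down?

Ab major down to Eb major is a perfect fourth; each chord root moves by that interval while the quality stays the same.
F7: root F down a perfect fourth → C, giving C7.
Ebmaj: root Eb down a perfect fourth → Bb, giving Bbmaj.
Gbsus: root Gb down a perfect fourth → Db, giving Dbsus.

C7 Bbmaj Dbsus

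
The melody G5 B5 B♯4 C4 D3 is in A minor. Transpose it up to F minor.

Eb6 G6 G#5 Ab4 Bb3

From A up to F is a minor sixth; apply that to each pitch.
G5 gives Eb6
B5 gives G6
B#4 gives G#5
C4 gives Ab4
D3 gives Bb3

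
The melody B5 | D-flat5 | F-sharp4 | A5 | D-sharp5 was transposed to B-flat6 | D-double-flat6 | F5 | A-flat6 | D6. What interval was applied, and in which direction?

From B5 to Bb6 is 8 letter names — an octave of some quality.
B5 to Bb6 is 11 semitones, which makes it a diminished octave; the second version is higher, so the direction is up.
Checking another pair — D#5 → D6 — gives the same interval.

up a diminished octave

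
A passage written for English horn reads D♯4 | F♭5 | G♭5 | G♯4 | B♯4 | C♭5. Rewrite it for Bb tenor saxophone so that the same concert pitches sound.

A#4 Cb6 Db6 D#5 F##5 Gb5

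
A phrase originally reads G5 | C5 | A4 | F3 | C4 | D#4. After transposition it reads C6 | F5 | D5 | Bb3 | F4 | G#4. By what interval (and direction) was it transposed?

Take the first pair: G5 → C6. G to C spans 4 letter names, so the interval is some kind of fourth.
G5 to C6 is 5 semitones, which makes it a perfect fourth; the second version is higher, so the direction is up.
Checking another pair — D#4 → G#4 — gives the same interval.

up a perfect fourth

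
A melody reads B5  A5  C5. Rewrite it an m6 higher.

G6 F6 Ab5

B5 → G6
A5 → F6
C5 → Ab5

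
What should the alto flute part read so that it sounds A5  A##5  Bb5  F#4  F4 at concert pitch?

Written C4 sounds as G3 on the alto flute, so concert pitches are written a perfect fourth up.
A5 → D6
A##5 → D##6
Bb5 → Eb6
F#4 → B4
F4 → Bb4

D6 D##6 Eb6 B4 Bb4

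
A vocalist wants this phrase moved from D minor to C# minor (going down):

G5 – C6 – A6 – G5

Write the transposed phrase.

F#5 B5 G#6 F#5

D minor to C# minor down is a minor second, so every note moves down by that interval.
G5 -> F#5
C6 -> B5
A6 -> G#6
G5 -> F#5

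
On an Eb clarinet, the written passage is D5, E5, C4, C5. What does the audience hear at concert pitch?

F5 G5 Eb4 Eb5

The Eb clarinet sounds a minor third above written, so transpose each written note up a minor third.
D5 → F5
E5 → G5
C4 → Eb4
C5 → Eb5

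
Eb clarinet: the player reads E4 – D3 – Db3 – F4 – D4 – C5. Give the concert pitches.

Written C4 on the Eb clarinet sounds as Eb4, a minor third higher; apply that shift to every note.
E4 -> G4
D3 -> F3
Db3 -> Fb3
F4 -> Ab4
D4 -> F4
C5 -> Eb5

G4 F3 Fb3 Ab4 F4 Eb5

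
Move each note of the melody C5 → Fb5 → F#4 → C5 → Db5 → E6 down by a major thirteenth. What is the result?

Eb3 Abb3 A2 Eb3 Fb3 G4

C5 becomes Eb3
Fb5 becomes Abb3
F#4 becomes A2
C5 becomes Eb3
Db5 becomes Fb3
E6 becomes G4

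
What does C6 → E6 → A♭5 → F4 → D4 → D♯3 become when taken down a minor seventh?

D5 F#5 Bb4 G3 E3 E#2

C6 becomes D5
E6 becomes F#5
Ab5 becomes Bb4
F4 becomes G3
D4 becomes E3
D#3 becomes E#2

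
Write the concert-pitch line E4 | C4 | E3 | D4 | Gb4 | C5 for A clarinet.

The A clarinet sounds a minor third below written, so the written part must be a minor third above concert — transpose each note up.
E4 → G4
C4 → Eb4
E3 → G3
D4 → F4
Gb4 → Bbb4
C5 → Eb5

G4 Eb4 G3 F4 Bbb4 Eb5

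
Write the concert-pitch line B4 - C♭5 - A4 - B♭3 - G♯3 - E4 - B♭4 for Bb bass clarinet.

C#6 Db6 B5 C5 A#4 F#5 C6

Written C4 sounds as Bb2 on the Bb bass clarinet, so concert pitches are written a major ninth up.
B4 -> C#6
Cb5 -> Db6
A4 -> B5
Bb3 -> C5
G#3 -> A#4
E4 -> F#5
Bb4 -> C6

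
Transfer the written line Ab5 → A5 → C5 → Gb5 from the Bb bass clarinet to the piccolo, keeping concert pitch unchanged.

Gb3 G3 Bb2 Fb3

First find concert pitch: the Bb bass clarinet sounds a major ninth below written, so Ab5 A5 C5 Gb5 sounds Gb4 G4 Bb3 Fb4.
Then write for piccolo: it sounds a perfect octave above written, so the part must be a perfect octave below concert.
Gb4 → Gb3
G4 → G3
Bb3 → Bb2
Fb4 → Fb3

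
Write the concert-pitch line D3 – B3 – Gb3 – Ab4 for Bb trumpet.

E3 C#4 Ab3 Bb4

Written C4 sounds as Bb3 on the Bb trumpet, so concert pitches are written a major second up.
D3 to E3
B3 to C#4
Gb3 to Ab3
Ab4 to Bb4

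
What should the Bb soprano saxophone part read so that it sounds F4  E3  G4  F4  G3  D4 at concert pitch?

The Bb soprano saxophone sounds a major second below written, so the written part must be a major second above concert — transpose each note up.
F4 -> G4
E3 -> F#3
G4 -> A4
F4 -> G4
G3 -> A3
D4 -> E4

G4 F#3 A4 G4 A3 E4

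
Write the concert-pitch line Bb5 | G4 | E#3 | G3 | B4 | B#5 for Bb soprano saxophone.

C6 A4 F##3 A3 C#5 C##6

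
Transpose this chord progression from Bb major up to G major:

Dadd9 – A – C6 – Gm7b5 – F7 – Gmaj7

Bb major up to G major is a major sixth; each chord root moves by that interval while the quality stays the same.
Dadd9: root D up a major sixth → B, giving Badd9.
A: root A up a major sixth → F#, giving F#.
C6: root C up a major sixth → A, giving A6.
Gm7b5: root G up a major sixth → E, giving Em7b5.
F7: root F up a major sixth → D, giving D7.
Gmaj7: root G up a major sixth → E, giving Emaj7.

Badd9 F# A6 Em7b5 D7 Emaj7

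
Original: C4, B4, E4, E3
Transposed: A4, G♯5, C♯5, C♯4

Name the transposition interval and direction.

Take the first pair: C4 → A4. C to A spans 6 letter names, so the interval is some kind of sixth.
C4 to A4 is 9 semitones, which makes it a major sixth; the second version is higher, so the direction is up.
Checking another pair — E3 → C#4 — gives the same interval.

up a major sixth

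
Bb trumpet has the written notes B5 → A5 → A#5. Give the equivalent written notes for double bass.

A6 G6 G#6

First find concert pitch: the Bb trumpet sounds a major second below written, so B5 A5 A#5 sounds A5 G5 G#5.
Then write for double bass: it sounds a perfect octave below written, so the part must be a perfect octave above concert.
A5 → A6
G5 → G6
G#5 → G#6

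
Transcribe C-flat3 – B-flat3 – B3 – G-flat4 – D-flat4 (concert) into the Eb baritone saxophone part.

Ab4 G5 G#5 Eb6 Bb5

The Eb baritone saxophone sounds a major thirteenth below written, so the written part must be a major thirteenth above concert — transpose each note up.
Cb3 becomes Ab4
Bb3 becomes G5
B3 becomes G#5
Gb4 becomes Eb6
Db4 becomes Bb5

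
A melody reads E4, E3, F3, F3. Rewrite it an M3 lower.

C4 C3 Db3 Db3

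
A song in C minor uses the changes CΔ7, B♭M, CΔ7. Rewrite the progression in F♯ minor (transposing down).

F#Δ7 EM F#Δ7

C minor down to F♯ minor is a diminished fifth; each chord root moves by that interval while the quality stays the same.
CΔ7: root C down a diminished fifth → F#, giving F#Δ7.
B♭M: root B♭ down a diminished fifth → E, giving EM.
CΔ7: root C down a diminished fifth → F#, giving F#Δ7.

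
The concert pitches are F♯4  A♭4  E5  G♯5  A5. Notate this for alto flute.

The alto flute sounds a perfect fourth below written, so the written part must be a perfect fourth above concert — transpose each note up.
F#4 → B4
Ab4 → Db5
E5 → A5
G#5 → C#6
A5 → D6

B4 Db5 A5 C#6 D6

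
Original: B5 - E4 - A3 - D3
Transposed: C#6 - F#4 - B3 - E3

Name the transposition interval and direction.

up a major second

From B5 to C#6 is 2 letter names — a second of some quality.
B5 to C#6 is 2 semitones, which makes it a major second; the second version is higher, so the direction is up.
Checking another pair — D3 → E3 — gives the same interval.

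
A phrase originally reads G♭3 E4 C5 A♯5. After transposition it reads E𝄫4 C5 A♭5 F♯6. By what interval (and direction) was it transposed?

up a minor sixth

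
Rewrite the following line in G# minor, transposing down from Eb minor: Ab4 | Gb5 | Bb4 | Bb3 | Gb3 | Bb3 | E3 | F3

From Eb down to G# is a diminished sixth; apply that to each pitch.
Ab4 gives C#4
Gb5 gives B4
Bb4 gives D#4
Bb3 gives D#3
Gb3 gives B2
Bb3 gives D#3
E3 gives G##2
F3 gives A#2

C#4 B4 D#4 D#3 B2 D#3 G##2 A#2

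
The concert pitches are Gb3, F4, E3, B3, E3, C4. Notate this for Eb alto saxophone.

Written C4 sounds as Eb3 on the Eb alto saxophone, so concert pitches are written a major sixth up.
Gb3 gives Eb4
F4 gives D5
E3 gives C#4
B3 gives G#4
E3 gives C#4
C4 gives A4

Eb4 D5 C#4 G#4 C#4 A4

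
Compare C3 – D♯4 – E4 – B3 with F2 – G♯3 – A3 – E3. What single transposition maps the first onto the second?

From C3 to F2 is 5 letter names — a fifth of some quality.
F2 to C3 is 7 semitones, which makes it a perfect fifth; the second version is lower, so the direction is down.
Checking another pair — B3 → E3 — gives the same interval.

down a perfect fifth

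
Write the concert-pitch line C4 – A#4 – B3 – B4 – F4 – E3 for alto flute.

Written C4 sounds as G3 on the alto flute, so concert pitches are written a perfect fourth up.
C4 to F4
A#4 to D#5
B3 to E4
B4 to E5
F4 to Bb4
E3 to A3

F4 D#5 E4 E5 Bb4 A3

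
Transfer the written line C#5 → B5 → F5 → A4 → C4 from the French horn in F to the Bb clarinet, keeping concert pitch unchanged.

G#4 F#5 C5 E4 G3

First find concert pitch: the French horn in F sounds a perfect fifth below written, so C#5 B5 F5 A4 C4 sounds F#4 E5 Bb4 D4 F3.
Then write for Bb clarinet: it sounds a major second below written, so the part must be a major second above concert.
F#4 → G#4
E5 → F#5
Bb4 → C5
D4 → E4
F3 → G3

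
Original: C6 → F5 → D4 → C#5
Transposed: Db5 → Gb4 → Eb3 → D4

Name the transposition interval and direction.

down a major seventh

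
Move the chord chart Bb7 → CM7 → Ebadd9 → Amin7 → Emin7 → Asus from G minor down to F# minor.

G minor down to F# minor is a minor second; each chord root moves by that interval while the quality stays the same.
Bb7: root Bb down a minor second → A, giving A7.
CM7: root C down a minor second → B, giving BM7.
Ebadd9: root Eb down a minor second → D, giving Dadd9.
Amin7: root A down a minor second → G#, giving G#min7.
Emin7: root E down a minor second → D#, giving D#min7.
Asus: root A down a minor second → G#, giving G#sus.

A7 BM7 Dadd9 G#min7 D#min7 G#sus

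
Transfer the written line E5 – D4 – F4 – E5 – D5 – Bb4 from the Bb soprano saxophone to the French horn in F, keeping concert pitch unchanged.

A5 G4 Bb4 A5 G5 Eb5

First find concert pitch: the Bb soprano saxophone sounds a major second below written, so E5 D4 F4 E5 D5 Bb4 sounds D5 C4 Eb4 D5 C5 Ab4.
Then write for French horn in F: it sounds a perfect fifth below written, so the part must be a perfect fifth above concert.
D5 → A5
C4 → G4
Eb4 → Bb4
D5 → A5
C5 → G5
Ab4 → Eb5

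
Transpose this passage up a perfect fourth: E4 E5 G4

E4 to A4
E5 to A5
G4 to C5

A4 A5 C5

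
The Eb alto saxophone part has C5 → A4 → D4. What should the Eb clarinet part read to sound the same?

C4 A3 D3

First find concert pitch: the Eb alto saxophone sounds a major sixth below written, so C5 A4 D4 sounds Eb4 C4 F3.
Then write for Eb clarinet: it sounds a minor third above written, so the part must be a minor third below concert.
Eb4 → C4
C4 → A3
F3 → D3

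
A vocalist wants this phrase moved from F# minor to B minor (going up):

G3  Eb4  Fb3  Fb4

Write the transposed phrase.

C4 Ab4 Bbb3 Bbb4

From F# up to B is a perfect fourth; apply that to each pitch.
G3 to C4
Eb4 to Ab4
Fb3 to Bbb3
Fb4 to Bbb4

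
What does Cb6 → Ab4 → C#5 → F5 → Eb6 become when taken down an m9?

Bb4 G3 B#3 E4 D5

Cb6 -> Bb4
Ab4 -> G3
C#5 -> B#3
F5 -> E4
Eb6 -> D5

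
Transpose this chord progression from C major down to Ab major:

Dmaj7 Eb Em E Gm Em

Bbmaj7 Cb Cm C Ebm Cm

C major down to Ab major is a major third; each chord root moves by that interval while the quality stays the same.
Dmaj7: root D down a major third → Bb, giving Bbmaj7.
Eb: root Eb down a major third → Cb, giving Cb.
Em: root E down a major third → C, giving Cm.
E: root E down a major third → C, giving C.
Gm: root G down a major third → Eb, giving Ebm.
Em: root E down a major third → C, giving Cm.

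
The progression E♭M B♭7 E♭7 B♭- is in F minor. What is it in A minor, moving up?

GM D7 G7 D-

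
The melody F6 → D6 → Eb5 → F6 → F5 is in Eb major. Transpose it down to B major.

C#6 A#5 B4 C#6 C#5

Eb major to B major down is a diminished fourth, so every note moves down by that interval.
F6 gives C#6
D6 gives A#5
Eb5 gives B4
F6 gives C#6
F5 gives C#5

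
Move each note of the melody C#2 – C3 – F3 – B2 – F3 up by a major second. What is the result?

D#2 D3 G3 C#3 G3

A major second up from C#2 gives D#2.
C3: a second up reaches D, and 2 semitones makes it D3.
A major second up from F3 gives G3.
B2 up a major second is C#3.
F3: a second up reaches G, and 2 semitones makes it G3.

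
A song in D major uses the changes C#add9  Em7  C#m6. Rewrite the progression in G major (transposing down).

F#add9 Am7 F#m6

D major down to G major is a perfect fifth; each chord root moves by that interval while the quality stays the same.
C#add9: root C# down a perfect fifth → F#, giving F#add9.
Em7: root E down a perfect fifth → A, giving Am7.
C#m6: root C# down a perfect fifth → F#, giving F#m6.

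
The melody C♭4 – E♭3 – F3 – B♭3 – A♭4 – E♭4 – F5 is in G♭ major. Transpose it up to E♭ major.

Ab4 C4 D4 G4 F5 C5 D6

From G♭ up to E♭ is a major sixth; apply that to each pitch.
Cb4 to Ab4
Eb3 to C4
F3 to D4
Bb3 to G4
Ab4 to F5
Eb4 to C5
F5 to D6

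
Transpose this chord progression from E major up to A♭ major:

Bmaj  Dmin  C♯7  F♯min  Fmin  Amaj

E major up to A♭ major is a diminished fourth; each chord root moves by that interval while the quality stays the same.
Bmaj: root B up a diminished fourth → Eb, giving Ebmaj.
Dmin: root D up a diminished fourth → Gb, giving Gbmin.
C♯7: root C♯ up a diminished fourth → F, giving F7.
F♯min: root F♯ up a diminished fourth → Bb, giving Bbmin.
Fmin: root F up a diminished fourth → Bbb, giving Bbbmin.
Amaj: root A up a diminished fourth → Db, giving Dbmaj.

Ebmaj Gbmin F7 Bbmin Bbbmin Dbmaj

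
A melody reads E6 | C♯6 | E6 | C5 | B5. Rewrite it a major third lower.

C6 A5 C6 Ab4 G5

E6 → C6
C#6 → A5
E6 → C6
C5 → Ab4
B5 → G5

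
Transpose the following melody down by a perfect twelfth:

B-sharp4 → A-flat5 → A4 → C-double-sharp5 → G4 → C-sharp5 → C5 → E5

B#4 -> E#3
Ab5 -> Db4
A4 -> D3
C##5 -> F##3
G4 -> C3
C#5 -> F#3
C5 -> F3
E5 -> A3

E#3 Db4 D3 F##3 C3 F#3 F3 A3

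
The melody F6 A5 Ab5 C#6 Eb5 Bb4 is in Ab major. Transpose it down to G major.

Ab major to G major down is a minor second, so every note moves down by that interval.
F6 → E6
A5 → G#5
Ab5 → G5
C#6 → B#5
Eb5 → D5
Bb4 → A4

E6 G#5 G5 B#5 D5 A4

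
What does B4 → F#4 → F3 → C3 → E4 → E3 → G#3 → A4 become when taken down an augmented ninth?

Ab3 Eb3 Ebb2 Bbb1 Db3 Db2 F2 Gb3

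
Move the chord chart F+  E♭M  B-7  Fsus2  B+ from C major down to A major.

D+ CM G#-7 Dsus2 G#+

C major down to A major is a minor third; each chord root moves by that interval while the quality stays the same.
F+: root F down a minor third → D, giving D+.
E♭M: root E♭ down a minor third → C, giving CM.
B-7: root B down a minor third → G#, giving G#-7.
Fsus2: root F down a minor third → D, giving Dsus2.
B+: root B down a minor third → G#, giving G#+.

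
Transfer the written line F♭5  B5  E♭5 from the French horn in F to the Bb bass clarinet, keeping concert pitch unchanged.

First find concert pitch: the French horn in F sounds a perfect fifth below written, so F♭5 B5 E♭5 sounds Bbb4 E5 Ab4.
Then write for Bb bass clarinet: it sounds a major ninth below written, so the part must be a major ninth above concert.
Bbb4 → Cb6
E5 → F#6
Ab4 → Bb5

Cb6 F#6 Bb5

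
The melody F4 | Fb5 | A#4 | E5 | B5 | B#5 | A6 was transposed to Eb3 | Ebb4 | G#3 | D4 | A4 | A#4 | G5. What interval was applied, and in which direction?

down a major ninth

From F4 to Eb3 is 9 letter names — a ninth of some quality.
Eb3 to F4 is 14 semitones, which makes it a major ninth; the second version is lower, so the direction is down.
Checking another pair — A6 → G5 — gives the same interval.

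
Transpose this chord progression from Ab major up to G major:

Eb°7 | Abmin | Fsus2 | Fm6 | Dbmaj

D°7 Gmin Esus2 Em6 Cmaj

Ab major up to G major is a major seventh; each chord root moves by that interval while the quality stays the same.
Eb°7: root Eb up a major seventh → D, giving D°7.
Abmin: root Ab up a major seventh → G, giving Gmin.
Fsus2: root F up a major seventh → E, giving Esus2.
Fm6: root F up a major seventh → E, giving Em6.
Dbmaj: root Db up a major seventh → C, giving Cmaj.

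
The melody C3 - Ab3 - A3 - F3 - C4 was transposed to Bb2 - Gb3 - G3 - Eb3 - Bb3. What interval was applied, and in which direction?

down a major second

Take the first pair: C3 → Bb2. C to B spans 2 letter names, so the interval is some kind of second.
Bb2 to C3 is 2 semitones, which makes it a major second; the second version is lower, so the direction is down.
Checking another pair — C4 → Bb3 — gives the same interval.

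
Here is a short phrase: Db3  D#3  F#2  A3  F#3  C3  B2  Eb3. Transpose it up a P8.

A perfect octave up from Db3 gives Db4.
D#3 up a perfect octave is D#4.
F#2 up a perfect octave is F#3.
A3: an octave up reaches A, and 12 semitones makes it A4.
A perfect octave up from F#3 gives F#4.
C3 up a perfect octave is C4.
A perfect octave up from B2 gives B3.
A perfect octave up from Eb3 gives Eb4.

Db4 D#4 F#3 A4 F#4 C4 B3 Eb4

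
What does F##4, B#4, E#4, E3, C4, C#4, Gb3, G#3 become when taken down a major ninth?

A major ninth down from F##4 gives E#3.
A major ninth down from B#4 gives A#3.
A major ninth down from E#4 gives D#3.
E3 down a major ninth is D2.
C4 down a major ninth is Bb2.
C#4: a ninth down reaches B, and 14 semitones makes it B2.
Gb3: a ninth down reaches F, and 14 semitones makes it Fb2.
G#3: a ninth down reaches F, and 14 semitones makes it F#2.

E#3 A#3 D#3 D2 Bb2 B2 Fb2 F#2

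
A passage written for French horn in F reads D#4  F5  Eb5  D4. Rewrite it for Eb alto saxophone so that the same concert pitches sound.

First find concert pitch: the French horn in F sounds a perfect fifth below written, so D#4 F5 Eb5 D4 sounds G#3 Bb4 Ab4 G3.
Then write for Eb alto saxophone: it sounds a major sixth below written, so the part must be a major sixth above concert.
G#3 → E#4
Bb4 → G5
Ab4 → F5
G3 → E4

E#4 G5 F5 E4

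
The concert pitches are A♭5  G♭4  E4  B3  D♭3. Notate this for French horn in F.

Written C4 sounds as F3 on the French horn in F, so concert pitches are written a perfect fifth up.
Ab5 -> Eb6
Gb4 -> Db5
E4 -> B4
B3 -> F#4
Db3 -> Ab3

Eb6 Db5 B4 F#4 Ab3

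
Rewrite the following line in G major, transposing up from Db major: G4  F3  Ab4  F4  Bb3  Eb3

Db major to G major up is an augmented fourth, so every note moves up by that interval.
G4 -> C#5
F3 -> B3
Ab4 -> D5
F4 -> B4
Bb3 -> E4
Eb3 -> A3

C#5 B3 D5 B4 E4 A3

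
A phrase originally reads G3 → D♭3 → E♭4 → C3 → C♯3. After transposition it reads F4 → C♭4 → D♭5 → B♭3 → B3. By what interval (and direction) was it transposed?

From G3 to F4 is 7 letter names — a seventh of some quality.
G3 to F4 is 10 semitones, which makes it a minor seventh; the second version is higher, so the direction is up.
Checking another pair — C#3 → B3 — gives the same interval.

up a minor seventh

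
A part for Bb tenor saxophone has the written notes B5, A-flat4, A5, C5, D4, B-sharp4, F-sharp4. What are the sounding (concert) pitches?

A4 Gb3 G4 Bb3 C3 A#3 E3

Written C4 on the Bb tenor saxophone sounds as Bb2, a major ninth lower; apply that shift to every note.
B5 becomes A4
Ab4 becomes Gb3
A5 becomes G4
C5 becomes Bb3
D4 becomes C3
B#4 becomes A#3
F#4 becomes E3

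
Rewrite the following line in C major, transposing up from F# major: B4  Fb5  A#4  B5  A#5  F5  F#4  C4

F5 Cbb6 E5 F6 E6 Cb6 C5 Gb4

F# major to C major up is a diminished fifth, so every note moves up by that interval.
B4 becomes F5
Fb5 becomes Cbb6
A#4 becomes E5
B5 becomes F6
A#5 becomes E6
F5 becomes Cb6
F#4 becomes C5
C4 becomes Gb4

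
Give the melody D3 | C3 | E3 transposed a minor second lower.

D3 gives C#3
C3 gives B2
E3 gives D#3

C#3 B2 D#3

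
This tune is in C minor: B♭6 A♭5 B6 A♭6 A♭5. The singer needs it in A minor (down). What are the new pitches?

G6 F5 G#6 F6 F5

C minor to A minor down is a minor third, so every note moves down by that interval.
Bb6 to G6
Ab5 to F5
B6 to G#6
Ab6 to F6
Ab5 to F5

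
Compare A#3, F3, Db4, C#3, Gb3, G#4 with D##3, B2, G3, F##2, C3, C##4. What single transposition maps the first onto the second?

down a diminished fifth

Take the first pair: A#3 → D##3. A to D spans 5 letter names, so the interval is some kind of fifth.
D##3 to A#3 is 6 semitones, which makes it a diminished fifth; the second version is lower, so the direction is down.
Checking another pair — G#4 → C##4 — gives the same interval.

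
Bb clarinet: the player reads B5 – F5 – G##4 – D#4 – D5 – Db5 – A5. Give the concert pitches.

A5 Eb5 F##4 C#4 C5 Cb5 G5

The Bb clarinet sounds a major second below written, so transpose each written note down a major second.
B5 → A5
F5 → Eb5
G##4 → F##4
D#4 → C#4
D5 → C5
Db5 → Cb5
A5 → G5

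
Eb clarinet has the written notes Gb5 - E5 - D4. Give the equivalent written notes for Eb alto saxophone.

First find concert pitch: the Eb clarinet sounds a minor third above written, so Gb5 E5 D4 sounds Bbb5 G5 F4.
Then write for Eb alto saxophone: it sounds a major sixth below written, so the part must be a major sixth above concert.
Bbb5 → Gb6
G5 → E6
F4 → D5

Gb6 E6 D5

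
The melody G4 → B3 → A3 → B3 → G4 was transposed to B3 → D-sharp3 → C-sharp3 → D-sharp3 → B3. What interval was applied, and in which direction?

Take the first pair: G4 → B3. G to B spans 6 letter names, so the interval is some kind of sixth.
B3 to G4 is 8 semitones, which makes it a minor sixth; the second version is lower, so the direction is down.
Checking another pair — G4 → B3 — gives the same interval.

down a minor sixth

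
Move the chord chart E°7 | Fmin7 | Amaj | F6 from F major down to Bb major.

F major down to Bb major is a perfect fifth; each chord root moves by that interval while the quality stays the same.
E°7: root E down a perfect fifth → A, giving A°7.
Fmin7: root F down a perfect fifth → Bb, giving Bbmin7.
Amaj: root A down a perfect fifth → D, giving Dmaj.
F6: root F down a perfect fifth → Bb, giving Bb6.

A°7 Bbmin7 Dmaj Bb6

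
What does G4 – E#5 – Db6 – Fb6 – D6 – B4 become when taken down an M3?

Eb4 C#5 Bbb5 Dbb6 Bb5 G4

G4 down a major third is Eb4.
E#5: a third down reaches C, and 4 semitones makes it C#5.
A major third down from Db6 gives Bbb5.
A major third down from Fb6 gives Dbb6.
D6 down a major third is Bb5.
B4: a third down reaches G, and 4 semitones makes it G4.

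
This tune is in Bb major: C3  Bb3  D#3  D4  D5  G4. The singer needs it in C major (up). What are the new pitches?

D3 C4 E#3 E4 E5 A4

From Bb up to C is a major second; apply that to each pitch.
C3 to D3
Bb3 to C4
D#3 to E#3
D4 to E4
D5 to E5
G4 to A4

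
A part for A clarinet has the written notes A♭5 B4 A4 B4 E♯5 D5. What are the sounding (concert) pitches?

F5 G#4 F#4 G#4 C##5 B4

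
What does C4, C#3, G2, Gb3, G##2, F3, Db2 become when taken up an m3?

Eb4 E3 Bb2 Bbb3 B#2 Ab3 Fb2

C4 up a minor third is Eb4.
A minor third up from C#3 gives E3.
G2: a third up reaches B, and 3 semitones makes it Bb2.
Gb3: a third up reaches B, and 3 semitones makes it Bbb3.
A minor third up from G##2 gives B#2.
F3 up a minor third is Ab3.
Db2 up a minor third is Fb2.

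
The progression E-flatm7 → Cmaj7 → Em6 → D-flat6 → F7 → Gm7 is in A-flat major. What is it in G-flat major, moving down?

A-flat major down to G-flat major is a major second; each chord root moves by that interval while the quality stays the same.
E-flatm7: root E-flat down a major second → Db, giving Dbm7.
Cmaj7: root C down a major second → Bb, giving Bbmaj7.
Em6: root E down a major second → D, giving Dm6.
D-flat6: root D-flat down a major second → Cb, giving Cb6.
F7: root F down a major second → Eb, giving Eb7.
Gm7: root G down a major second → F, giving Fm7.

Dbm7 Bbmaj7 Dm6 Cb6 Eb7 Fm7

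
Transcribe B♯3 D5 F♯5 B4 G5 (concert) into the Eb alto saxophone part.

G##4 B5 D#6 G#5 E6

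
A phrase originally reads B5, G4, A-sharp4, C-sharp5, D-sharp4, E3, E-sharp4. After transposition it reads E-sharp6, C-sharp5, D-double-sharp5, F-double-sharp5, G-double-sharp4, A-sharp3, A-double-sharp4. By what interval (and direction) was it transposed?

up an augmented fourth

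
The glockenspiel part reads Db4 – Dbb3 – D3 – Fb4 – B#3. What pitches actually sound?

Db6 Dbb5 D5 Fb6 B#5

The glockenspiel sounds a perfect fifteenth above written, so transpose each written note up a perfect fifteenth.
Db4 becomes Db6
Dbb3 becomes Dbb5
D3 becomes D5
Fb4 becomes Fb6
B#3 becomes B#5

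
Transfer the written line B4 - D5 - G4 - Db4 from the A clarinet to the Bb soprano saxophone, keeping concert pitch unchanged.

A#4 C#5 F#4 C4

First find concert pitch: the A clarinet sounds a minor third below written, so B4 D5 G4 Db4 sounds G#4 B4 E4 Bb3.
Then write for Bb soprano saxophone: it sounds a major second below written, so the part must be a major second above concert.
G#4 → A#4
B4 → C#5
E4 → F#4
Bb3 → C4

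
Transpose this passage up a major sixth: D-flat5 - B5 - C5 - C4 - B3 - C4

Bb5 G#6 A5 A4 G#4 A4

Db5 -> Bb5
B5 -> G#6
C5 -> A5
C4 -> A4
B3 -> G#4
C4 -> A4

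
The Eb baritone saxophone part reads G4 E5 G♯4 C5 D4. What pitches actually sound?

Bb2 G3 B2 Eb3 F2

The Eb baritone saxophone sounds a major thirteenth below written, so transpose each written note down a major thirteenth.
G4 gives Bb2
E5 gives G3
G#4 gives B2
C5 gives Eb3
D4 gives F2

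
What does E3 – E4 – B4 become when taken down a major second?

E3 -> D3
E4 -> D4
B4 -> A4

D3 D4 A4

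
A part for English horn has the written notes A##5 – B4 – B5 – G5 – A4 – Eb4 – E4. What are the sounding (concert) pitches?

D##5 E4 E5 C5 D4 Ab3 A3

The English horn sounds a perfect fifth below written, so transpose each written note down a perfect fifth.
A##5 gives D##5
B4 gives E4
B5 gives E5
G5 gives C5
A4 gives D4
Eb4 gives Ab3
E4 gives A3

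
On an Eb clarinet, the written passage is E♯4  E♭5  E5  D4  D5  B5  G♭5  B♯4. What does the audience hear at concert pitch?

G#4 Gb5 G5 F4 F5 D6 Bbb5 D#5

Written C4 on the Eb clarinet sounds as Eb4, a minor third higher; apply that shift to every note.
E#4 becomes G#4
Eb5 becomes Gb5
E5 becomes G5
D4 becomes F4
D5 becomes F5
B5 becomes D6
Gb5 becomes Bbb5
B#4 becomes D#5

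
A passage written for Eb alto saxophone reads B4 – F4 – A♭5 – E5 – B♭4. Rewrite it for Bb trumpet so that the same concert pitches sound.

First find concert pitch: the Eb alto saxophone sounds a major sixth below written, so B4 F4 A♭5 E5 B♭4 sounds D4 Ab3 Cb5 G4 Db4.
Then write for Bb trumpet: it sounds a major second below written, so the part must be a major second above concert.
D4 → E4
Ab3 → Bb3
Cb5 → Db5
G4 → A4
Db4 → Eb4

E4 Bb3 Db5 A4 Eb4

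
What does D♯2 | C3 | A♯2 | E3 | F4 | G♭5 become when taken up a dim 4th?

A diminished fourth up from D#2 gives G2.
C3 up a diminished fourth is Fb3.
A#2 up a diminished fourth is D3.
E3: a fourth up reaches A, and 4 semitones makes it Ab3.
F4: a fourth up reaches B, and 4 semitones makes it Bbb4.
Gb5 up a diminished fourth is Cbb6.

G2 Fb3 D3 Ab3 Bbb4 Cbb6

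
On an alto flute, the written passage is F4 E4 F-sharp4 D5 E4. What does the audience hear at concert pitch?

Written C4 on the alto flute sounds as G3, a perfect fourth lower; apply that shift to every note.
F4 → C4
E4 → B3
F#4 → C#4
D5 → A4
E4 → B3

C4 B3 C#4 A4 B3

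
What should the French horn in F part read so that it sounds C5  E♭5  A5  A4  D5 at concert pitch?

Written C4 sounds as F3 on the French horn in F, so concert pitches are written a perfect fifth up.
C5 to G5
Eb5 to Bb5
A5 to E6
A4 to E5
D5 to A5

G5 Bb5 E6 E5 A5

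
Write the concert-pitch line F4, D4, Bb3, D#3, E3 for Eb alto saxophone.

D5 B4 G4 B#3 C#4

The Eb alto saxophone sounds a major sixth below written, so the written part must be a major sixth above concert — transpose each note up.
F4 → D5
D4 → B4
Bb3 → G4
D#3 → B#3
E3 → C#4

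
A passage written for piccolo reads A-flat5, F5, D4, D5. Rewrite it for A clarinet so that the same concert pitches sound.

Cb7 Ab6 F5 F6

First find concert pitch: the piccolo sounds a perfect octave above written, so A-flat5 F5 D4 D5 sounds Ab6 F6 D5 D6.
Then write for A clarinet: it sounds a minor third below written, so the part must be a minor third above concert.
Ab6 → Cb7
F6 → Ab6
D5 → F5
D6 → F6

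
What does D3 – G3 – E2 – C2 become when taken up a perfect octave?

A perfect octave up from D3 gives D4.
A perfect octave up from G3 gives G4.
E2 up a perfect octave is E3.
C2 up a perfect octave is C3.

D4 G4 E3 C3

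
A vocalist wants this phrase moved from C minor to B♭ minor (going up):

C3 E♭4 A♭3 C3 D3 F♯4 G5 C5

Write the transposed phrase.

C minor to B♭ minor up is a minor seventh, so every note moves up by that interval.
C3 → Bb3
Eb4 → Db5
Ab3 → Gb4
C3 → Bb3
D3 → C4
F#4 → E5
G5 → F6
C5 → Bb5

Bb3 Db5 Gb4 Bb3 C4 E5 F6 Bb5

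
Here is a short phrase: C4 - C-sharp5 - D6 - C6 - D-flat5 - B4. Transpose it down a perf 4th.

G3 G#4 A5 G5 Ab4 F#4

C4 down a perfect fourth is G3.
A perfect fourth down from C#5 gives G#4.
D6: a fourth down reaches A, and 5 semitones makes it A5.
A perfect fourth down from C6 gives G5.
Db5 down a perfect fourth is Ab4.
A perfect fourth down from B4 gives F#4.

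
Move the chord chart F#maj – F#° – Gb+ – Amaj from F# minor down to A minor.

Amaj A° Bbb+ Cmaj

F# minor down to A minor is a major sixth; each chord root moves by that interval while the quality stays the same.
F#maj: root F# down a major sixth → A, giving Amaj.
F#°: root F# down a major sixth → A, giving A°.
Gb+: root Gb down a major sixth → Bbb, giving Bbb+.
Amaj: root A down a major sixth → C, giving Cmaj.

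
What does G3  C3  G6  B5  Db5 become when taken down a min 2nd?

A minor second down from G3 gives F#3.
C3 down a minor second is B2.
G6: a second down reaches F, and 1 semitone makes it F#6.
A minor second down from B5 gives A#5.
Db5: a second down reaches C, and 1 semitone makes it C5.

F#3 B2 F#6 A#5 C5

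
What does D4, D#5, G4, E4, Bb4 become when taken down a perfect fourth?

A3 A#4 D4 B3 F4

D4: a fourth down reaches A, and 5 semitones makes it A3.
D#5: a fourth down reaches A, and 5 semitones makes it A#4.
G4: a fourth down reaches D, and 5 semitones makes it D4.
A perfect fourth down from E4 gives B3.
Bb4: a fourth down reaches F, and 5 semitones makes it F4.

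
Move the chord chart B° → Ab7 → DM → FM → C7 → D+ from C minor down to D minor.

C#° Bb7 EM GM D7 E+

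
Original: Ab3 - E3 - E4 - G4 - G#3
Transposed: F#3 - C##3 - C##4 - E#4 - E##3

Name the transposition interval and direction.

From Ab3 to F#3 is 3 letter names — a third of some quality.
F#3 to Ab3 is 2 semitones, which makes it a diminished third; the second version is lower, so the direction is down.
Checking another pair — G#3 → E##3 — gives the same interval.

down a diminished third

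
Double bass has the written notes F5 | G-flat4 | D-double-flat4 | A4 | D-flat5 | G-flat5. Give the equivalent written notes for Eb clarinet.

D4 Eb3 Bbb2 F#3 Bb3 Eb4

First find concert pitch: the double bass sounds a perfect octave below written, so F5 G-flat4 D-double-flat4 A4 D-flat5 G-flat5 sounds F4 Gb3 Dbb3 A3 Db4 Gb4.
Then write for Eb clarinet: it sounds a minor third above written, so the part must be a minor third below concert.
F4 → D4
Gb3 → Eb3
Dbb3 → Bbb2
A3 → F#3
Db4 → Bb3
Gb4 → Eb4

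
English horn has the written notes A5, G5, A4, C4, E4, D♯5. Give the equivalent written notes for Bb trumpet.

First find concert pitch: the English horn sounds a perfect fifth below written, so A5 G5 A4 C4 E4 D♯5 sounds D5 C5 D4 F3 A3 G#4.
Then write for Bb trumpet: it sounds a major second below written, so the part must be a major second above concert.
D5 → E5
C5 → D5
D4 → E4
F3 → G3
A3 → B3
G#4 → A#4

E5 D5 E4 G3 B3 A#4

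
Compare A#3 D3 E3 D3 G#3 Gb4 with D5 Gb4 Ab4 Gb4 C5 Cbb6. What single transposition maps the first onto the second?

Take the first pair: A#3 → D5. A to D spans 11 letter names, so the interval is some kind of eleventh.
A#3 to D5 is 16 semitones, which makes it a diminished eleventh; the second version is higher, so the direction is up.
Checking another pair — Gb4 → Cbb6 — gives the same interval.

up a diminished eleventh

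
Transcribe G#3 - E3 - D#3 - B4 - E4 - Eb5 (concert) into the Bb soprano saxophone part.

A#3 F#3 E#3 C#5 F#4 F5

Written C4 sounds as Bb3 on the Bb soprano saxophone, so concert pitches are written a major second up.
G#3 → A#3
E3 → F#3
D#3 → E#3
B4 → C#5
E4 → F#4
Eb5 → F5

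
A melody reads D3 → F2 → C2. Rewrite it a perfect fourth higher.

G3 Bb2 F2

D3 -> G3
F2 -> Bb2
C2 -> F2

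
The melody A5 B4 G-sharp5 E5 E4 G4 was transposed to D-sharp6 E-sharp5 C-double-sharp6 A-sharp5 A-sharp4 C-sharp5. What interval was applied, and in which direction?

up an augmented fourth

Take the first pair: A5 → D#6. A to D spans 4 letter names, so the interval is some kind of fourth.
A5 to D#6 is 6 semitones, which makes it an augmented fourth; the second version is higher, so the direction is up.
Checking another pair — G4 → C#5 — gives the same interval.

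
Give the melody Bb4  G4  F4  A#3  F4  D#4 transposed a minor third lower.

G4 E4 D4 F##3 D4 B#3

Bb4: a third down reaches G, and 3 semitones makes it G4.
G4 down a minor third is E4.
A minor third down from F4 gives D4.
A minor third down from A#3 gives F##3.
F4: a third down reaches D, and 3 semitones makes it D4.
D#4 down a minor third is B#3.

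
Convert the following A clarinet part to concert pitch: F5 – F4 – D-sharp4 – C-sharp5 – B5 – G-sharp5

Written C4 on the A clarinet sounds as A3, a minor third lower; apply that shift to every note.
F5 -> D5
F4 -> D4
D#4 -> B#3
C#5 -> A#4
B5 -> G#5
G#5 -> E#5

D5 D4 B#3 A#4 G#5 E#5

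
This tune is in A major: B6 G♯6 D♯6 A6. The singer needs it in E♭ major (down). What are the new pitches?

A major to E♭ major down is an augmented fourth, so every note moves down by that interval.
B6 -> F6
G#6 -> D6
D#6 -> A5
A6 -> Eb6

F6 D6 A5 Eb6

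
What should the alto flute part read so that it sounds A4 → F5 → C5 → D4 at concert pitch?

The alto flute sounds a perfect fourth below written, so the written part must be a perfect fourth above concert — transpose each note up.
A4 to D5
F5 to Bb5
C5 to F5
D4 to G4

D5 Bb5 F5 G4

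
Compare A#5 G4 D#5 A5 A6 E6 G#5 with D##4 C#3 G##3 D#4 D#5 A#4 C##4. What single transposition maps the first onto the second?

Take the first pair: A#5 → D##4. A to D spans 12 letter names, so the interval is some kind of twelfth.
D##4 to A#5 is 18 semitones, which makes it a diminished twelfth; the second version is lower, so the direction is down.
Checking another pair — G#5 → C##4 — gives the same interval.

down a diminished twelfth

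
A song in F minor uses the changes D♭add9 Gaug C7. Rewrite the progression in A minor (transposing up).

F minor up to A minor is a major third; each chord root moves by that interval while the quality stays the same.
D♭add9: root D♭ up a major third → F, giving Fadd9.
Gaug: root G up a major third → B, giving Baug.
C7: root C up a major third → E, giving E7.

Fadd9 Baug E7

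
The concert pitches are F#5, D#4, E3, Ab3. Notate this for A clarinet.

A5 F#4 G3 Cb4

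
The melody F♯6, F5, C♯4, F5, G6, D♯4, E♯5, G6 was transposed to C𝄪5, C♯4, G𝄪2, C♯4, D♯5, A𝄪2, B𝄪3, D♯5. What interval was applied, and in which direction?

down a diminished eleventh

From F#6 to C##5 is 11 letter names — an eleventh of some quality.
C##5 to F#6 is 16 semitones, which makes it a diminished eleventh; the second version is lower, so the direction is down.
Checking another pair — G6 → D#5 — gives the same interval.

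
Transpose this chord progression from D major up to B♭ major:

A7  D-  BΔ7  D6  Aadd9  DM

F7 Bb- GΔ7 Bb6 Fadd9 BbM

D major up to B♭ major is a minor sixth; each chord root moves by that interval while the quality stays the same.
A7: root A up a minor sixth → F, giving F7.
D-: root D up a minor sixth → Bb, giving Bb-.
BΔ7: root B up a minor sixth → G, giving GΔ7.
D6: root D up a minor sixth → Bb, giving Bb6.
Aadd9: root A up a minor sixth → F, giving Fadd9.
DM: root D up a minor sixth → Bb, giving BbM.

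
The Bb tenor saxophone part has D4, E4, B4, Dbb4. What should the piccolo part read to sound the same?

C2 D2 A2 Cbb2

First find concert pitch: the Bb tenor saxophone sounds a major ninth below written, so D4 E4 B4 Dbb4 sounds C3 D3 A3 Cbb3.
Then write for piccolo: it sounds a perfect octave above written, so the part must be a perfect octave below concert.
C3 → C2
D3 → D2
A3 → A2
Cbb3 → Cbb2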